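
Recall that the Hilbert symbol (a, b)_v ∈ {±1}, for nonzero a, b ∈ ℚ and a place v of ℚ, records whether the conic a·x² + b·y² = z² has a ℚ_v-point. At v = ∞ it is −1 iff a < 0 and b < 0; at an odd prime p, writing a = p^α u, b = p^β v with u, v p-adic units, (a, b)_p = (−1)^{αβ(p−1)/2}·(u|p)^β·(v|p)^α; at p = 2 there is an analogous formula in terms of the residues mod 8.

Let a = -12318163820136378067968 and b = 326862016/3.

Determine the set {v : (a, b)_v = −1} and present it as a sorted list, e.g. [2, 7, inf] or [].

[3, 19]

Mod squares: a ≡ -51243, b ≡ 15321657. Check v ∈ {∞, 2, 3, 13, 19, 23, 29, 31}.
v=23: a=23^2·(≡4), b=23^1·(≡20) mod 23; (4|23)=+1, (20|23)=-1; (−1)^{2·1·11}·(+1)^1·(-1)^2 = +1.
v=13: a=13^2·(≡12), b=13^1·(≡12) mod 13; (12|13)=+1, (12|13)=+1; (−1)^{2·1·6}·(+1)^1·(+1)^2 = +1.
v=2: v_2(a)=10, v_2(b)=6; units ≡ 5, 1 (mod 8); ε·ε+αω+βω = 0·0+10·0+6·1 ≡ 0  ⇒  (a,b)_2 = +1.
v=19: a=19^3·(≡7), b=19^1·(≡6) mod 19; (7|19)=+1, (6|19)=+1; (−1)^{3·1·9}·(+1)^1·(+1)^3 = -1.
v=∞: -51243 < 0 and 15321657 > 0  ⇒  (a,b)_∞ = +1.
v=29: a=29^3·(≡3), b=29^1·(≡17) mod 29; (3|29)=-1, (17|29)=-1; (−1)^{3·1·14}·(-1)^1·(-1)^3 = +1.
v=3: a=3^3·(≡1), b=3^-1·(≡1) mod 3; (1|3)=+1, (1|3)=+1; (−1)^{3·-1·1}·(+1)^-1·(+1)^3 = -1.
v=31: a=31^3·(≡24), b=31^1·(≡10) mod 31; (24|31)=-1, (10|31)=+1; (−1)^{3·1·15}·(-1)^1·(+1)^3 = +1.
Ram(-51243, 15321657) = {3, 19}; no ℚ_3-point on the conic.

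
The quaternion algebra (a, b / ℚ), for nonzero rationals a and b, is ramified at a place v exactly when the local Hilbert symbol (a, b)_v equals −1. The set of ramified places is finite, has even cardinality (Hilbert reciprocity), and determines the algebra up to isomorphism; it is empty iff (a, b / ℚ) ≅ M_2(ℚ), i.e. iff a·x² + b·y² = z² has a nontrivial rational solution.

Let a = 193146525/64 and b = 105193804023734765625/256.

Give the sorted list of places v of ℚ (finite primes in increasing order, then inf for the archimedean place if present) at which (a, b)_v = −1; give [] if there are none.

(a, b) ≡ (95381, 3289) mod (ℚ^×)²; places V = {2, 3, 5, 11, 13, 23, 29, ∞}.
(a,b)_23: α=1, u≡17; β=3, v≡7 (mod 23); (17|23)=-1, (7|23)=-1; sign (−1)^1·-1^3·-1^1 = -1.
(a,b)_29: α=1, u≡19; β=2, v≡8 (mod 29); (19|29)=-1, (8|29)=-1; sign (−1)^0·-1^2·-1^1 = -1.
(a,b)_11: α=1, u≡4; β=3, v≡7 (mod 11); (4|11)=+1, (7|11)=-1; sign (−1)^1·+1^3·-1^1 = +1.
(a,b)_5: α=2, u≡4; β=8, v≡1 (mod 5); (4|5)=+1, (1|5)=+1; sign (−1)^0·+1^8·+1^2 = +1.
(a,b)_∞: sgn(95381)=+, sgn(3289)=+, so +1.
(a,b)_3: α=4, u≡2; β=2, v≡1 (mod 3); (2|3)=-1, (1|3)=+1; sign (−1)^0·-1^2·+1^4 = +1.
(a,b)_2: α=-6, β=-8; u≡5, v≡1 (mod 8); ε(u)ε(v)=0·0, αω(v)=-6·0, βω(u)=-8·1; sum ≡ 0  ⇒  +1.
(a,b)_13: α=1, u≡2; β=3, v≡7 (mod 13); (2|13)=-1, (7|13)=-1; sign (−1)^0·-1^3·-1^1 = +1.
Ram(95381, 3289) = {23, 29}; no ℚ_23-point on the conic.

[23, 29]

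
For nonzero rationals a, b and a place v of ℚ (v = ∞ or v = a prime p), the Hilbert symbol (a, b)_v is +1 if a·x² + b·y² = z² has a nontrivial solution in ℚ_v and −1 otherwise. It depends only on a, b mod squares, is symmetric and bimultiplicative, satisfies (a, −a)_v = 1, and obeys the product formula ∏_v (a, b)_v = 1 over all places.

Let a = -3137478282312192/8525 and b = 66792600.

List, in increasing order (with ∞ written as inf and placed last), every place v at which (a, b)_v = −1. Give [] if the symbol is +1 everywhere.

[3, 11]

(a, b) ≡ (-14322, 8246) mod (ℚ^×)²; places V = {2, 3, 5, 7, 11, 13, 19, 31, ∞}.
(a,b)_2: α=9, β=3; u≡7, v≡3 (mod 8); ε(u)ε(v)=1·1, αω(v)=9·1, βω(u)=3·0; sum ≡ 0  ⇒  +1.
(a,b)_5: α=-2, u≡3; β=2, v≡4 (mod 5); (3|5)=-1, (4|5)=+1; sign (−1)^0·-1^2·+1^-2 = +1.
(a,b)_3: α=15, u≡2; β=4, v≡2 (mod 3); (2|3)=-1, (2|3)=-1; sign (−1)^0·-1^4·-1^15 = -1.
(a,b)_∞: sgn(-14322)=−, sgn(8246)=+, so +1.
(a,b)_11: α=-1, u≡10; β=0, v≡6 (mod 11); (10|11)=-1, (6|11)=-1; sign (−1)^0·-1^0·-1^-1 = -1.
(a,b)_7: α=1, u≡3; β=1, v≡2 (mod 7); (3|7)=-1, (2|7)=+1; sign (−1)^1·-1^1·+1^1 = +1.
(a,b)_13: α=2, u≡4; β=0, v≡4 (mod 13); (4|13)=+1, (4|13)=+1; sign (−1)^0·+1^0·+1^2 = +1.
(a,b)_19: α=2, u≡9; β=1, v≡1 (mod 19); (9|19)=+1, (1|19)=+1; sign (−1)^0·+1^1·+1^2 = +1.
(a,b)_31: α=-1, u≡3; β=1, v≡7 (mod 31); (3|31)=-1, (7|31)=+1; sign (−1)^1·-1^1·+1^-1 = +1.
(-14322, 8246 / ℚ) ramifies at {3, 11}: a division algebra.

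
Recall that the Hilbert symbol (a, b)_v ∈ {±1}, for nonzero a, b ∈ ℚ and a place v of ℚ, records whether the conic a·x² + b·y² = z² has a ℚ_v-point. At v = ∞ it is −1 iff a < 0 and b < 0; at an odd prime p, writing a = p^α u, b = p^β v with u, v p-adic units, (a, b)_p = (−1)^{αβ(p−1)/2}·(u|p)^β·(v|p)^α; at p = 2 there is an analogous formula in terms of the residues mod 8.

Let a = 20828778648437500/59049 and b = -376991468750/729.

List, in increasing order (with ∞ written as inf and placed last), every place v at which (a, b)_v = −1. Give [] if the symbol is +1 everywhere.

[]

Mod squares: a ≡ 1615, b ≡ -494. Check v ∈ {∞, 2, 3, 5, 13, 17, 19}.
v=13: a=13^4·(≡12), b=13^3·(≡10) mod 13; (12|13)=+1, (10|13)=+1; (−1)^{4·3·6}·(+1)^3·(+1)^4 = +1.
v=5: a=5^9·(≡2), b=5^6·(≡4) mod 5; (2|5)=-1, (4|5)=+1; (−1)^{9·6·2}·(-1)^6·(+1)^9 = +1.
v=2: v_2(a)=2, v_2(b)=1; units ≡ 7, 1 (mod 8); ε·ε+αω+βω = 1·0+2·0+1·0 ≡ 0  ⇒  (a,b)_2 = +1.
v=19: a=19^1·(≡11), b=19^1·(≡18) mod 19; (11|19)=+1, (18|19)=-1; (−1)^{1·1·9}·(+1)^1·(-1)^1 = +1.
v=17: a=17^3·(≡12), b=17^2·(≡16) mod 17; (12|17)=-1, (16|17)=+1; (−1)^{3·2·8}·(-1)^2·(+1)^3 = +1.
v=3: a=3^-10·(≡1), b=3^-6·(≡1) mod 3; (1|3)=+1, (1|3)=+1; (−1)^{-10·-6·1}·(+1)^-6·(+1)^-10 = +1.
v=∞: 1615 > 0 and -494 < 0  ⇒  (a,b)_∞ = +1.
Every local symbol is +1, so the conic 1615·x² + -494·y² = z² has ℚ_v-points for all v and hence a ℚ-point; (a, b / ℚ) ≅ M_2(ℚ).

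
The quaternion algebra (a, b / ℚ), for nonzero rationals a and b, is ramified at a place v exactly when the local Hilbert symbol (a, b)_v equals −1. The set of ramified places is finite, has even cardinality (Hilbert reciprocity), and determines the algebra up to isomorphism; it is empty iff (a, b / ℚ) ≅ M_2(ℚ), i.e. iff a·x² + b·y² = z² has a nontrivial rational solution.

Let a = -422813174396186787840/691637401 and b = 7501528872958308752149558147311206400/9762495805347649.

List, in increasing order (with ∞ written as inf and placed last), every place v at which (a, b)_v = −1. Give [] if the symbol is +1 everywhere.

Mod squares: a ≡ -165, b ≡ 11. Check v ∈ {∞, 2, 3, 5, 7, 11, 13, 17, 23, 59}.
v=∞: -165 < 0 and 11 > 0  ⇒  (a,b)_∞ = +1.
v=13: a=13^-2·(≡3), b=13^-4·(≡11) mod 13; (3|13)=+1, (11|13)=-1; (−1)^{-2·-4·6}·(+1)^-4·(-1)^-2 = +1.
v=5: a=5^1·(≡2), b=5^2·(≡4) mod 5; (2|5)=-1, (4|5)=+1; (−1)^{1·2·2}·(-1)^2·(+1)^1 = +1.
v=59: a=59^2·(≡57), b=59^4·(≡13) mod 59; (57|59)=+1, (13|59)=-1; (−1)^{2·4·29}·(+1)^4·(-1)^2 = +1.
v=17: a=17^-4·(≡14), b=17^-8·(≡10) mod 17; (14|17)=-1, (10|17)=-1; (−1)^{-4·-8·8}·(-1)^-8·(-1)^-4 = +1.
v=7: a=7^-2·(≡6), b=7^-2·(≡4) mod 7; (6|7)=-1, (4|7)=+1; (−1)^{-2·-2·3}·(-1)^-2·(+1)^-2 = +1.
v=3: a=3^5·(≡2), b=3^10·(≡2) mod 3; (2|3)=-1, (2|3)=-1; (−1)^{5·10·1}·(-1)^10·(-1)^5 = -1.
v=2: v_2(a)=34, v_2(b)=50; units ≡ 3, 3 (mod 8); ε·ε+αω+βω = 1·1+34·1+50·1 ≡ 1  ⇒  (a,b)_2 = -1.
v=23: a=23^2·(≡19), b=23^4·(≡7) mod 23; (19|23)=-1, (7|23)=-1; (−1)^{2·4·11}·(-1)^4·(-1)^2 = +1.
v=11: a=11^1·(≡10), b=11^3·(≡9) mod 11; (10|11)=-1, (9|11)=+1; (−1)^{1·3·5}·(-1)^3·(+1)^1 = +1.
(-165, 11 / ℚ) ramifies at {2, 3}: a division algebra.

[2, 3]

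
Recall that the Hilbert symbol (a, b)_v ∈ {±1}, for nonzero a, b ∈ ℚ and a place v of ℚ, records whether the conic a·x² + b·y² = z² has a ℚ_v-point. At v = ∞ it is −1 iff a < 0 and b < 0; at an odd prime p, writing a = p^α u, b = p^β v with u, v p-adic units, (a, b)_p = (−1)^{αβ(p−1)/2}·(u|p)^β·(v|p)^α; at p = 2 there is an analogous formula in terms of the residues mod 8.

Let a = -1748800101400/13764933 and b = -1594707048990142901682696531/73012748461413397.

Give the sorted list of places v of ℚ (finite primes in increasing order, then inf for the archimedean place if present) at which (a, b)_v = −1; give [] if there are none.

[11, 13, 17, inf]

Mod squares: a ≡ -8398, b ≡ -143. Check v ∈ {∞, 2, 3, 5, 7, 11, 13, 17, 19, 43}.
v=11: a=11^4·(≡6), b=11^9·(≡9) mod 11; (6|11)=-1, (9|11)=+1; (−1)^{4·9·5}·(-1)^9·(+1)^4 = -1.
v=3: a=3^-2·(≡2), b=3^8·(≡1) mod 3; (2|3)=-1, (1|3)=+1; (−1)^{-2·8·1}·(-1)^8·(+1)^-2 = +1.
v=19: a=19^1·(≡3), b=19^2·(≡5) mod 19; (3|19)=-1, (5|19)=+1; (−1)^{1·2·9}·(-1)^2·(+1)^1 = +1.
v=∞: -8398 < 0 and -143 < 0  ⇒  (a,b)_∞ = -1.
v=43: a=43^2·(≡3), b=43^4·(≡3) mod 43; (3|43)=-1, (3|43)=-1; (−1)^{2·4·21}·(-1)^4·(-1)^2 = +1.
v=17: a=17^1·(≡9), b=17^4·(≡11) mod 17; (9|17)=+1, (11|17)=-1; (−1)^{1·4·8}·(+1)^4·(-1)^1 = -1.
v=13: a=13^-1·(≡3), b=13^-3·(≡7) mod 13; (3|13)=+1, (7|13)=-1; (−1)^{-1·-3·6}·(+1)^-3·(-1)^-1 = -1.
v=5: a=5^2·(≡3), b=5^0·(≡2) mod 5; (3|5)=-1, (2|5)=-1; (−1)^{2·0·2}·(-1)^0·(-1)^2 = +1.
v=2: v_2(a)=3, v_2(b)=0; units ≡ 1, 1 (mod 8); ε·ε+αω+βω = 0·0+3·0+0·0 ≡ 0  ⇒  (a,b)_2 = +1.
v=7: a=7^-6·(≡1), b=7^-16·(≡4) mod 7; (1|7)=+1, (4|7)=+1; (−1)^{-6·-16·3}·(+1)^-16·(+1)^-6 = +1.
|Ram(-8398, -143)| = 4, even; anisotropic at {11, 13, 17, ∞}.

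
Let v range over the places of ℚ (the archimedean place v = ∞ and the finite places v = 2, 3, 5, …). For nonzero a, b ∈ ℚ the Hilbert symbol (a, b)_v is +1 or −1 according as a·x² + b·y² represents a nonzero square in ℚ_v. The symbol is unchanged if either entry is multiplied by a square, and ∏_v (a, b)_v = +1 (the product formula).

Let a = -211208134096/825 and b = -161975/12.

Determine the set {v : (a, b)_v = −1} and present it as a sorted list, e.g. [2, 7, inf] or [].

(a, b) ≡ (-245157, -19437) mod (ℚ^×)²; places V = {2, 3, 5, 11, 17, 19, 23, 31, 43, ∞}.
(a,b)_5: α=-2, u≡3; β=2, v≡3 (mod 5); (3|5)=-1, (3|5)=-1; sign (−1)^0·-1^2·-1^-2 = +1.
(a,b)_17: α=1, u≡3; β=0, v≡10 (mod 17); (3|17)=-1, (10|17)=-1; sign (−1)^0·-1^0·-1^1 = -1.
(a,b)_31: α=2, u≡27; β=1, v≡27 (mod 31); (27|31)=-1, (27|31)=-1; sign (−1)^0·-1^1·-1^2 = -1.
(a,b)_∞: sgn(-245157)=−, sgn(-19437)=−, so -1.
(a,b)_2: α=4, β=-2; u≡3, v≡3 (mod 8); ε(u)ε(v)=1·1, αω(v)=4·1, βω(u)=-2·1; sum ≡ 1  ⇒  -1.
(a,b)_19: α=1, u≡11; β=1, v≡10 (mod 19); (11|19)=+1, (10|19)=-1; sign (−1)^1·+1^1·-1^1 = +1.
(a,b)_43: α=2, u≡42; β=0, v≡22 (mod 43); (42|43)=-1, (22|43)=-1; sign (−1)^0·-1^0·-1^2 = +1.
(a,b)_23: α=1, u≡13; β=0, v≡5 (mod 23); (13|23)=+1, (5|23)=-1; sign (−1)^0·+1^0·-1^1 = -1.
(a,b)_11: α=-1, u≡7; β=1, v≡4 (mod 11); (7|11)=-1, (4|11)=+1; sign (−1)^1·-1^1·+1^-1 = +1.
(a,b)_3: α=-1, u≡1; β=-1, v≡1 (mod 3); (1|3)=+1, (1|3)=+1; sign (−1)^1·+1^-1·+1^-1 = -1.
Ram(-245157, -19437) = {2, 3, 17, 23, 31, ∞}; no ℚ_2-point on the conic.

[2, 3, 17, 23, 31, inf]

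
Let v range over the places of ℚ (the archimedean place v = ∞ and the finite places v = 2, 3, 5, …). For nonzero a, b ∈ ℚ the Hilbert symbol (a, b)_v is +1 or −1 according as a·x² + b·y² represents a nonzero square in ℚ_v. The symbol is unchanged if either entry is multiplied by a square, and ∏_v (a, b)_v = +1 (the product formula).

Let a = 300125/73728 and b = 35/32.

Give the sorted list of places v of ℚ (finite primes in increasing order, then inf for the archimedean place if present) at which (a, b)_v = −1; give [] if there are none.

[5, 7]

(a, b) ≡ (10, 70) mod (ℚ^×)²; places V = {2, 3, 5, 7, ∞}.
(a,b)_∞: sgn(10)=+, sgn(70)=+, so +1.
(a,b)_7: α=4, u≡5; β=1, v≡3 (mod 7); (5|7)=-1, (3|7)=-1; sign (−1)^0·-1^1·-1^4 = -1.
(a,b)_2: α=-13, β=-5; u≡5, v≡3 (mod 8); ε(u)ε(v)=0·1, αω(v)=-13·1, βω(u)=-5·1; sum ≡ 0  ⇒  +1.
(a,b)_5: α=3, u≡2; β=1, v≡1 (mod 5); (2|5)=-1, (1|5)=+1; sign (−1)^0·-1^1·+1^3 = -1.
(a,b)_3: α=-2, u≡1; β=0, v≡1 (mod 3); (1|3)=+1, (1|3)=+1; sign (−1)^0·+1^0·+1^-2 = +1.
Ram(10, 70) = {5, 7}; no ℚ_5-point on the conic.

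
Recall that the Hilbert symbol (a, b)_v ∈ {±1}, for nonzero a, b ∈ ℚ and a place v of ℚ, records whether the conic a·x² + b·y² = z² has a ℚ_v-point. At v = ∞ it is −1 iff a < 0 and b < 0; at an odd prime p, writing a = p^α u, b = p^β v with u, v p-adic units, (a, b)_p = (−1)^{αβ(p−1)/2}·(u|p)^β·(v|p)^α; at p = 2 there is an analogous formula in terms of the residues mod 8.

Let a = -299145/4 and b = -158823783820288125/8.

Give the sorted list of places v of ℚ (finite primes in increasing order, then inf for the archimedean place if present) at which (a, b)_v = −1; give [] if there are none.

[2, 5, 7, 11, 37, inf]

(a, b) ≡ (-6105, -42) mod (ℚ^×)²; places V = {2, 3, 5, 7, 11, 37, ∞}.
(a,b)_∞: sgn(-6105)=−, sgn(-42)=−, so -1.
(a,b)_3: α=1, u≡2; β=3, v≡1 (mod 3); (2|3)=-1, (1|3)=+1; sign (−1)^1·-1^3·+1^1 = +1.
(a,b)_5: α=1, u≡4; β=4, v≡3 (mod 5); (4|5)=+1, (3|5)=-1; sign (−1)^0·+1^4·-1^1 = -1.
(a,b)_7: α=2, u≡5; β=3, v≡2 (mod 7); (5|7)=-1, (2|7)=+1; sign (−1)^0·-1^3·+1^2 = -1.
(a,b)_11: α=1, u≡2; β=4, v≡2 (mod 11); (2|11)=-1, (2|11)=-1; sign (−1)^0·-1^4·-1^1 = -1.
(a,b)_37: α=1, u≡23; β=4, v≡32 (mod 37); (23|37)=-1, (32|37)=-1; sign (−1)^0·-1^4·-1^1 = -1.
(a,b)_2: α=-2, β=-3; u≡7, v≡3 (mod 8); ε(u)ε(v)=1·1, αω(v)=-2·1, βω(u)=-3·0; sum ≡ 1  ⇒  -1.
|Ram(-6105, -42)| = 6, even; anisotropic at {2, 5, 7, 11, 37, ∞}.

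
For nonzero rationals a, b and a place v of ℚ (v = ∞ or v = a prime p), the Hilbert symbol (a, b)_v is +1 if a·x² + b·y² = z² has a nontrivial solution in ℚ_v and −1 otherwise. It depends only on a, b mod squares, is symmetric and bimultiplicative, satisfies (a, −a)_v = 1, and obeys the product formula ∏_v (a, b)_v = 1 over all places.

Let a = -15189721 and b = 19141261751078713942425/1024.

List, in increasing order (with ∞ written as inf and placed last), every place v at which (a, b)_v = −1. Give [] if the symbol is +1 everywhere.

[19, 31, 37, 41]

Mod squares: a ≡ -15189721, b ≡ 697. Check v ∈ {∞, 2, 3, 5, 17, 19, 23, 31, 37, 41}.
v=∞: -15189721 < 0 and 697 > 0  ⇒  (a,b)_∞ = +1.
v=5: a=5^0·(≡4), b=5^2·(≡3) mod 5; (4|5)=+1, (3|5)=-1; (−1)^{0·2·2}·(+1)^2·(-1)^0 = +1.
v=41: a=41^1·(≡36), b=41^3·(≡11) mod 41; (36|41)=+1, (11|41)=-1; (−1)^{1·3·20}·(+1)^3·(-1)^1 = -1.
v=3: a=3^0·(≡2), b=3^2·(≡1) mod 3; (2|3)=-1, (1|3)=+1; (−1)^{0·2·1}·(-1)^2·(+1)^0 = +1.
v=31: a=31^1·(≡26), b=31^2·(≡17) mod 31; (26|31)=-1, (17|31)=-1; (−1)^{1·2·15}·(-1)^2·(-1)^1 = -1.
v=37: a=37^1·(≡19), b=37^2·(≡18) mod 37; (19|37)=-1, (18|37)=-1; (−1)^{1·2·18}·(-1)^2·(-1)^1 = -1.
v=23: a=23^0·(≡8), b=23^2·(≡5) mod 23; (8|23)=+1, (5|23)=-1; (−1)^{0·2·11}·(+1)^2·(-1)^0 = +1.
v=17: a=17^1·(≡7), b=17^3·(≡6) mod 17; (7|17)=-1, (6|17)=-1; (−1)^{1·3·8}·(-1)^3·(-1)^1 = +1.
v=2: v_2(a)=0, v_2(b)=-10; units ≡ 7, 1 (mod 8); ε·ε+αω+βω = 1·0+0·0+-10·0 ≡ 0  ⇒  (a,b)_2 = +1.
v=19: a=19^1·(≡4), b=19^2·(≡14) mod 19; (4|19)=+1, (14|19)=-1; (−1)^{1·2·9}·(+1)^2·(-1)^1 = -1.
Ram(-15189721, 697) = {19, 31, 37, 41}; no ℚ_19-point on the conic.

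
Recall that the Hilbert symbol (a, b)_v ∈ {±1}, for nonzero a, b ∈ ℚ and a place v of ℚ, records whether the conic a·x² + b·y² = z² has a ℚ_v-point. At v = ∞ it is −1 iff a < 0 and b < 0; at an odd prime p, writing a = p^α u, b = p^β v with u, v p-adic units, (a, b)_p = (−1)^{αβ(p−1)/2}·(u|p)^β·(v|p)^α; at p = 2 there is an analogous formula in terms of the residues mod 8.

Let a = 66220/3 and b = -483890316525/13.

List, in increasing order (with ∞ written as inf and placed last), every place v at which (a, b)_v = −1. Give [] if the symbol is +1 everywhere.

Mod squares: a ≡ 49665, b ≡ -3913. Check v ∈ {∞, 2, 3, 5, 7, 11, 13, 43}.
v=3: a=3^-1·(≡1), b=3^12·(≡2) mod 3; (1|3)=+1, (2|3)=-1; (−1)^{-1·12·1}·(+1)^12·(-1)^-1 = -1.
v=11: a=11^1·(≡1), b=11^2·(≡1) mod 11; (1|11)=+1, (1|11)=+1; (−1)^{1·2·5}·(+1)^2·(+1)^1 = +1.
v=2: v_2(a)=2, v_2(b)=0; units ≡ 1, 7 (mod 8); ε·ε+αω+βω = 0·1+2·0+0·0 ≡ 0  ⇒  (a,b)_2 = +1.
v=∞: 49665 > 0 and -3913 < 0  ⇒  (a,b)_∞ = +1.
v=5: a=5^1·(≡3), b=5^2·(≡3) mod 5; (3|5)=-1, (3|5)=-1; (−1)^{1·2·2}·(-1)^2·(-1)^1 = -1.
v=13: a=13^0·(≡8), b=13^-1·(≡8) mod 13; (8|13)=-1, (8|13)=-1; (−1)^{0·-1·6}·(-1)^-1·(-1)^0 = -1.
v=7: a=7^1·(≡1), b=7^1·(≡1) mod 7; (1|7)=+1, (1|7)=+1; (−1)^{1·1·3}·(+1)^1·(+1)^1 = -1.
v=43: a=43^1·(≡26), b=43^1·(≡14) mod 43; (26|43)=-1, (14|43)=+1; (−1)^{1·1·21}·(-1)^1·(+1)^1 = +1.
|Ram(49665, -3913)| = 4, even; anisotropic at {3, 5, 7, 13}.

[3, 5, 7, 13]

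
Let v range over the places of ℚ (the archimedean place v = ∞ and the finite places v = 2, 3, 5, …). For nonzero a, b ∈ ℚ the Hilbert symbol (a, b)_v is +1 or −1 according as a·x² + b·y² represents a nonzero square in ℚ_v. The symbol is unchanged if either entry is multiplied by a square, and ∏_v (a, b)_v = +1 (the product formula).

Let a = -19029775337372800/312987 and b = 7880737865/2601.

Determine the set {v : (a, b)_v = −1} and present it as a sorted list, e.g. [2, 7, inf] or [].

[3, 11]

(a, b) ≡ (-6006, 65) mod (ℚ^×)²; places V = {2, 3, 5, 7, 11, 13, 17, 19, ∞}.
(a,b)_3: α=-1, u≡2; β=-2, v≡2 (mod 3); (2|3)=-1, (2|3)=-1; sign (−1)^0·-1^-2·-1^-1 = -1.
(a,b)_5: α=2, u≡4; β=1, v≡3 (mod 5); (4|5)=+1, (3|5)=-1; sign (−1)^0·+1^1·-1^2 = +1.
(a,b)_17: α=-2, u≡12; β=-2, v≡3 (mod 17); (12|17)=-1, (3|17)=-1; sign (−1)^0·-1^-2·-1^-2 = +1.
(a,b)_19: α=-2, u≡11; β=0, v≡18 (mod 19); (11|19)=+1, (18|19)=-1; sign (−1)^0·+1^0·-1^-2 = +1.
(a,b)_13: α=3, u≡11; β=3, v≡7 (mod 13); (11|13)=-1, (7|13)=-1; sign (−1)^0·-1^3·-1^3 = +1.
(a,b)_2: α=7, β=0; u≡5, v≡1 (mod 8); ε(u)ε(v)=0·0, αω(v)=7·0, βω(u)=0·1; sum ≡ 0  ⇒  +1.
(a,b)_7: α=5, u≡3; β=2, v≡2 (mod 7); (3|7)=-1, (2|7)=+1; sign (−1)^0·-1^2·+1^5 = +1.
(a,b)_11: α=5, u≡9; β=4, v≡7 (mod 11); (9|11)=+1, (7|11)=-1; sign (−1)^0·+1^4·-1^5 = -1.
(a,b)_∞: sgn(-6006)=−, sgn(65)=+, so +1.
Ram(-6006, 65) = {3, 11}; no ℚ_3-point on the conic.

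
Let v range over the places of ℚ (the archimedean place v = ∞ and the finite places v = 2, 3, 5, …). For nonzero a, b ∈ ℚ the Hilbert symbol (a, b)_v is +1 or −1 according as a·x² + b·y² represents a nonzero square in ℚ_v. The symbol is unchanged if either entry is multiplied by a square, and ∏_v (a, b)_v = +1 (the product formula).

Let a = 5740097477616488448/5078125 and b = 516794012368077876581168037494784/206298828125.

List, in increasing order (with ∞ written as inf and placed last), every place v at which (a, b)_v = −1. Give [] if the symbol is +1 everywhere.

(a, b) ≡ (268801, 8855) mod (ℚ^×)²; places V = {2, 3, 5, 7, 11, 13, 23, 29, 31, ∞}.
(a,b)_∞: sgn(268801)=+, sgn(8855)=+, so +1.
(a,b)_13: α=-1, u≡7; β=-2, v≡7 (mod 13); (7|13)=-1, (7|13)=-1; sign (−1)^0·-1^-2·-1^-1 = -1.
(a,b)_3: α=2, u≡1; β=2, v≡2 (mod 3); (1|3)=+1, (2|3)=-1; sign (−1)^0·+1^2·-1^2 = +1.
(a,b)_7: α=6, u≡4; β=11, v≡5 (mod 7); (4|7)=+1, (5|7)=-1; sign (−1)^0·+1^11·-1^6 = +1.
(a,b)_5: α=-8, u≡1; β=-13, v≡1 (mod 5); (1|5)=+1, (1|5)=+1; sign (−1)^0·+1^-13·+1^-8 = +1.
(a,b)_2: α=12, β=22; u≡1, v≡7 (mod 8); ε(u)ε(v)=0·1, αω(v)=12·0, βω(u)=22·0; sum ≡ 0  ⇒  +1.
(a,b)_23: α=3, u≡13; β=5, v≡22 (mod 23); (13|23)=+1, (22|23)=-1; sign (−1)^1·+1^5·-1^3 = +1.
(a,b)_31: α=1, u≡27; β=2, v≡7 (mod 31); (27|31)=-1, (7|31)=+1; sign (−1)^0·-1^2·+1^1 = +1.
(a,b)_11: α=2, u≡1; β=3, v≡7 (mod 11); (1|11)=+1, (7|11)=-1; sign (−1)^0·+1^3·-1^2 = +1.
(a,b)_29: α=1, u≡18; β=2, v≡26 (mod 29); (18|29)=-1, (26|29)=-1; sign (−1)^0·-1^2·-1^1 = -1.
|Ram(268801, 8855)| = 2, even; anisotropic at {13, 29}.

[13, 29]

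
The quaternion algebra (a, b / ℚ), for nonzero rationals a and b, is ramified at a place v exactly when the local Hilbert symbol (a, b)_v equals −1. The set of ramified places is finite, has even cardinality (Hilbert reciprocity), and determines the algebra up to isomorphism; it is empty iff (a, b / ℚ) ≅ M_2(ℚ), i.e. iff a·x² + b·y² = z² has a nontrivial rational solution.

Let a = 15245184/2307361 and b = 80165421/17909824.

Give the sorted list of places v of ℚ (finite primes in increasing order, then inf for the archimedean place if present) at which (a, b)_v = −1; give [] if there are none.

[2, 3]

(a, b) ≡ (174, 629) mod (ℚ^×)²; places V = {2, 3, 7, 17, 23, 29, 31, 37, ∞}.
(a,b)_7: α=-4, u≡5; β=2, v≡5 (mod 7); (5|7)=-1, (5|7)=-1; sign (−1)^0·-1^2·-1^-4 = +1.
(a,b)_29: α=1, u≡20; β=0, v≡28 (mod 29); (20|29)=+1, (28|29)=+1; sign (−1)^0·+1^0·+1^1 = +1.
(a,b)_31: α=-2, u≡18; β=0, v≡9 (mod 31); (18|31)=+1, (9|31)=+1; sign (−1)^0·+1^0·+1^-2 = +1.
(a,b)_37: α=2, u≡9; β=1, v≡19 (mod 37); (9|37)=+1, (19|37)=-1; sign (−1)^0·+1^1·-1^2 = +1.
(a,b)_2: α=7, β=-6; u≡7, v≡5 (mod 8); ε(u)ε(v)=1·0, αω(v)=7·1, βω(u)=-6·0; sum ≡ 1  ⇒  -1.
(a,b)_3: α=1, u≡1; β=2, v≡2 (mod 3); (1|3)=+1, (2|3)=-1; sign (−1)^0·+1^2·-1^1 = -1.
(a,b)_23: α=0, u≡2; β=-4, v≡18 (mod 23); (2|23)=+1, (18|23)=+1; sign (−1)^0·+1^-4·+1^0 = +1.
(a,b)_17: α=0, u≡13; β=3, v≡14 (mod 17); (13|17)=+1, (14|17)=-1; sign (−1)^0·+1^3·-1^0 = +1.
(a,b)_∞: sgn(174)=+, sgn(629)=+, so +1.
Ram(174, 629) = {2, 3}; no ℚ_2-point on the conic.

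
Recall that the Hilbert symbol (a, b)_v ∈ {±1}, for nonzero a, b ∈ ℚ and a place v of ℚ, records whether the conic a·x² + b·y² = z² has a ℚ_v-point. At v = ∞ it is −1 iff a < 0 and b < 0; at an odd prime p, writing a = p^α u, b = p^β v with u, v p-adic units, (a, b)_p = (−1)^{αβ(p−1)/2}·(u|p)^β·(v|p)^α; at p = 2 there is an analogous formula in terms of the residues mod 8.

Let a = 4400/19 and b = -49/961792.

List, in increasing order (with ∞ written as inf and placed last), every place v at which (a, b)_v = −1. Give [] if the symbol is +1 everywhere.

(a, b) ≡ (209, -13) mod (ℚ^×)²; places V = {2, 5, 7, 11, 13, 17, 19, ∞}.
(a,b)_5: α=2, u≡4; β=0, v≡3 (mod 5); (4|5)=+1, (3|5)=-1; sign (−1)^0·+1^0·-1^2 = +1.
(a,b)_19: α=-1, u≡11; β=0, v≡7 (mod 19); (11|19)=+1, (7|19)=+1; sign (−1)^0·+1^0·+1^-1 = +1.
(a,b)_11: α=1, u≡6; β=0, v≡4 (mod 11); (6|11)=-1, (4|11)=+1; sign (−1)^0·-1^0·+1^1 = +1.
(a,b)_17: α=0, u≡7; β=-2, v≡8 (mod 17); (7|17)=-1, (8|17)=+1; sign (−1)^0·-1^-2·+1^0 = +1.
(a,b)_13: α=0, u≡1; β=-1, v≡3 (mod 13); (1|13)=+1, (3|13)=+1; sign (−1)^0·+1^-1·+1^0 = +1.
(a,b)_2: α=4, β=-8; u≡1, v≡3 (mod 8); ε(u)ε(v)=0·1, αω(v)=4·1, βω(u)=-8·0; sum ≡ 0  ⇒  +1.
(a,b)_∞: sgn(209)=+, sgn(-13)=−, so +1.
(a,b)_7: α=0, u≡5; β=2, v≡1 (mod 7); (5|7)=-1, (1|7)=+1; sign (−1)^0·-1^2·+1^0 = +1.
Ram(a, b) = ∅: the form 209·x² + -13·y² − z² is isotropic over every ℚ_v, so by Hasse–Minkowski it is isotropic over ℚ.

[]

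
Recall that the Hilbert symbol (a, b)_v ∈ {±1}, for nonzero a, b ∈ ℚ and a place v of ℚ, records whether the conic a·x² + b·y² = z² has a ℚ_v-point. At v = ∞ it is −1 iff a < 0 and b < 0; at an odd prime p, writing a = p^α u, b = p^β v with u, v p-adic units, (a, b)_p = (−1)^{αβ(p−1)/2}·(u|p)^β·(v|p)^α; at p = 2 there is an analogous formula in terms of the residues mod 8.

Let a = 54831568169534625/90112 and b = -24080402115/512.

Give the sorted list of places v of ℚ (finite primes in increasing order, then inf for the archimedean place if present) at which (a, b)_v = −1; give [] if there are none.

[]

Mod squares: a ≡ 48070, b ≡ -1647030. Check v ∈ {∞, 2, 3, 5, 7, 11, 19, 23, 31}.
v=31: a=31^2·(≡25), b=31^1·(≡1) mod 31; (25|31)=+1, (1|31)=+1; (−1)^{2·1·15}·(+1)^1·(+1)^2 = +1.
v=11: a=11^-1·(≡5), b=11^1·(≡6) mod 11; (5|11)=+1, (6|11)=-1; (−1)^{-1·1·5}·(+1)^1·(-1)^-1 = +1.
v=2: v_2(a)=-13, v_2(b)=-9; units ≡ 3, 5 (mod 8); ε·ε+αω+βω = 1·0+-13·1+-9·1 ≡ 0  ⇒  (a,b)_2 = +1.
v=3: a=3^10·(≡1), b=3^5·(≡2) mod 3; (1|3)=+1, (2|3)=-1; (−1)^{10·5·1}·(+1)^5·(-1)^10 = +1.
v=7: a=7^2·(≡2), b=7^1·(≡1) mod 7; (2|7)=+1, (1|7)=+1; (−1)^{2·1·3}·(+1)^1·(+1)^2 = +1.
v=5: a=5^3·(≡1), b=5^1·(≡1) mod 5; (1|5)=+1, (1|5)=+1; (−1)^{3·1·2}·(+1)^1·(+1)^3 = +1.
v=23: a=23^1·(≡10), b=23^1·(≡8) mod 23; (10|23)=-1, (8|23)=+1; (−1)^{1·1·11}·(-1)^1·(+1)^1 = +1.
v=∞: 48070 > 0 and -1647030 < 0  ⇒  (a,b)_∞ = +1.
v=19: a=19^3·(≡10), b=19^2·(≡9) mod 19; (10|19)=-1, (9|19)=+1; (−1)^{3·2·9}·(-1)^2·(+1)^3 = +1.
Every local symbol is +1, so the conic 48070·x² + -1647030·y² = z² has ℚ_v-points for all v and hence a ℚ-point; (a, b / ℚ) ≅ M_2(ℚ).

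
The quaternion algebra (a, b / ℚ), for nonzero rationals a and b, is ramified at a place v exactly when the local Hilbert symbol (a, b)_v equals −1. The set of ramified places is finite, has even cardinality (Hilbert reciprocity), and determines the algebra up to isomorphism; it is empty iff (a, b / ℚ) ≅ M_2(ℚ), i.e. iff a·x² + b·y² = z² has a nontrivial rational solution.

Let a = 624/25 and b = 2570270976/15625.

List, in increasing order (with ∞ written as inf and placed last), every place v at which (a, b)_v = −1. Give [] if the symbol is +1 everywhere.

(a, b) ≡ (39, 6601) mod (ℚ^×)²; places V = {2, 3, 5, 7, 13, 23, 41, ∞}.
(a,b)_∞: sgn(39)=+, sgn(6601)=+, so +1.
(a,b)_41: α=0, u≡2; β=1, v≡11 (mod 41); (2|41)=+1, (11|41)=-1; sign (−1)^0·+1^1·-1^0 = +1.
(a,b)_2: α=4, β=8; u≡7, v≡1 (mod 8); ε(u)ε(v)=1·0, αω(v)=4·0, βω(u)=8·0; sum ≡ 0  ⇒  +1.
(a,b)_3: α=1, u≡1; β=2, v≡1 (mod 3); (1|3)=+1, (1|3)=+1; sign (−1)^0·+1^2·+1^1 = +1.
(a,b)_23: α=0, u≡13; β=1, v≡21 (mod 23); (13|23)=+1, (21|23)=-1; sign (−1)^0·+1^1·-1^0 = +1.
(a,b)_5: α=-2, u≡4; β=-6, v≡1 (mod 5); (4|5)=+1, (1|5)=+1; sign (−1)^0·+1^-6·+1^-2 = +1.
(a,b)_13: α=1, u≡4; β=2, v≡9 (mod 13); (4|13)=+1, (9|13)=+1; sign (−1)^0·+1^2·+1^1 = +1.
(a,b)_7: α=0, u≡2; β=1, v≡5 (mod 7); (2|7)=+1, (5|7)=-1; sign (−1)^0·+1^1·-1^0 = +1.
Ram(a, b) = ∅: the form 39·x² + 6601·y² − z² is isotropic over every ℚ_v, so by Hasse–Minkowski it is isotropic over ℚ.

[]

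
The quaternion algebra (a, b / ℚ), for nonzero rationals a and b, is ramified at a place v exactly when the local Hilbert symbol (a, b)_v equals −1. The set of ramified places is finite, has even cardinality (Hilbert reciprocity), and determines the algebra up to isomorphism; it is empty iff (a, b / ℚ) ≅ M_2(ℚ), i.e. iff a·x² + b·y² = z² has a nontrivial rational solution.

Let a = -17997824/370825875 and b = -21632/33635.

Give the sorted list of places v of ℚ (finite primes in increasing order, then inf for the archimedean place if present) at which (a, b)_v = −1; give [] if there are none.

[2, 5, 13, inf]

Mod squares: a ≡ -910, b ≡ -70. Check v ∈ {∞, 2, 3, 5, 7, 13, 31}.
v=5: a=5^-3·(≡3), b=5^-1·(≡4) mod 5; (3|5)=-1, (4|5)=+1; (−1)^{-3·-1·2}·(-1)^-1·(+1)^-3 = -1.
v=13: a=13^3·(≡6), b=13^2·(≡7) mod 13; (6|13)=-1, (7|13)=-1; (−1)^{3·2·6}·(-1)^2·(-1)^3 = -1.
v=31: a=31^-2·(≡19), b=31^-2·(≡17) mod 31; (19|31)=+1, (17|31)=-1; (−1)^{-2·-2·15}·(+1)^-2·(-1)^-2 = +1.
v=7: a=7^-3·(≡3), b=7^-1·(≡4) mod 7; (3|7)=-1, (4|7)=+1; (−1)^{-3·-1·3}·(-1)^-1·(+1)^-3 = +1.
v=∞: -910 < 0 and -70 < 0  ⇒  (a,b)_∞ = -1.
v=2: v_2(a)=13, v_2(b)=7; units ≡ 1, 5 (mod 8); ε·ε+αω+βω = 0·0+13·1+7·0 ≡ 1  ⇒  (a,b)_2 = -1.
v=3: a=3^-2·(≡2), b=3^0·(≡2) mod 3; (2|3)=-1, (2|3)=-1; (−1)^{-2·0·1}·(-1)^0·(-1)^-2 = +1.
|Ram(-910, -70)| = 4, even; anisotropic at {2, 5, 13, ∞}.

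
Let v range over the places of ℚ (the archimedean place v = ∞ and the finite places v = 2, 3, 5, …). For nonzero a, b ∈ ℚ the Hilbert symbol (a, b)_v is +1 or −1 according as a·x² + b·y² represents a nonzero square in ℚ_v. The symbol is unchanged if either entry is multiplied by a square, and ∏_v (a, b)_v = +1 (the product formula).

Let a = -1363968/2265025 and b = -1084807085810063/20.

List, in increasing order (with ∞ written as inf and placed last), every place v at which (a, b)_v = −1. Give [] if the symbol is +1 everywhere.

[5, 7, 11, inf]

Mod squares: a ≡ -37, b ≡ -7315. Check v ∈ {∞, 2, 3, 5, 7, 11, 17, 19, 37, 43}.
v=43: a=43^-2·(≡16), b=43^0·(≡35) mod 43; (16|43)=+1, (35|43)=+1; (−1)^{-2·0·21}·(+1)^0·(+1)^-2 = +1.
v=3: a=3^2·(≡2), b=3^0·(≡2) mod 3; (2|3)=-1, (2|3)=-1; (−1)^{2·0·1}·(-1)^0·(-1)^2 = +1.
v=∞: -37 < 0 and -7315 < 0  ⇒  (a,b)_∞ = -1.
v=37: a=37^1·(≡3), b=37^6·(≡7) mod 37; (3|37)=+1, (7|37)=+1; (−1)^{1·6·18}·(+1)^6·(+1)^1 = +1.
v=19: a=19^0·(≡5), b=19^1·(≡15) mod 19; (5|19)=+1, (15|19)=-1; (−1)^{0·1·9}·(+1)^1·(-1)^0 = +1.
v=11: a=11^0·(≡8), b=11^1·(≡6) mod 11; (8|11)=-1, (6|11)=-1; (−1)^{0·1·5}·(-1)^1·(-1)^0 = -1.
v=2: v_2(a)=12, v_2(b)=-2; units ≡ 3, 5 (mod 8); ε·ε+αω+βω = 1·0+12·1+-2·1 ≡ 0  ⇒  (a,b)_2 = +1.
v=5: a=5^-2·(≡2), b=5^-1·(≡3) mod 5; (2|5)=-1, (3|5)=-1; (−1)^{-2·-1·2}·(-1)^-1·(-1)^-2 = -1.
v=7: a=7^-2·(≡6), b=7^1·(≡5) mod 7; (6|7)=-1, (5|7)=-1; (−1)^{-2·1·3}·(-1)^1·(-1)^-2 = -1.
v=17: a=17^0·(≡6), b=17^2·(≡12) mod 17; (6|17)=-1, (12|17)=-1; (−1)^{0·2·8}·(-1)^2·(-1)^0 = +1.
|Ram(-37, -7315)| = 4, even; anisotropic at {5, 7, 11, ∞}.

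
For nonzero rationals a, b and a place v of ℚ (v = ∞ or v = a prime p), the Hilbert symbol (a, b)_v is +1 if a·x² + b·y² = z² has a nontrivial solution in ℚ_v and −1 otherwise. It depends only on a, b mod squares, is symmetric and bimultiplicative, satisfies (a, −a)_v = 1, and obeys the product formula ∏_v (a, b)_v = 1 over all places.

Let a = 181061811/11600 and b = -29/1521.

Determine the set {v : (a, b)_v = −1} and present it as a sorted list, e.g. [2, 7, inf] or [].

(a, b) ≡ (551, -29) mod (ℚ^×)²; places V = {2, 3, 5, 7, 13, 19, 29, ∞}.
(a,b)_3: α=4, u≡2; β=-2, v≡1 (mod 3); (2|3)=-1, (1|3)=+1; sign (−1)^0·-1^-2·+1^4 = +1.
(a,b)_13: α=0, u≡2; β=-2, v≡4 (mod 13); (2|13)=-1, (4|13)=+1; sign (−1)^0·-1^-2·+1^0 = +1.
(a,b)_2: α=-4, β=0; u≡7, v≡3 (mod 8); ε(u)ε(v)=1·1, αω(v)=-4·1, βω(u)=0·0; sum ≡ 1  ⇒  -1.
(a,b)_19: α=1, u≡10; β=0, v≡9 (mod 19); (10|19)=-1, (9|19)=+1; sign (−1)^0·-1^0·+1^1 = +1.
(a,b)_29: α=-1, u≡11; β=1, v≡20 (mod 29); (11|29)=-1, (20|29)=+1; sign (−1)^0·-1^1·+1^-1 = -1.
(a,b)_7: α=6, u≡6; β=0, v≡3 (mod 7); (6|7)=-1, (3|7)=-1; sign (−1)^0·-1^0·-1^6 = +1.
(a,b)_∞: sgn(551)=+, sgn(-29)=−, so +1.
(a,b)_5: α=-2, u≡4; β=0, v≡1 (mod 5); (4|5)=+1, (1|5)=+1; sign (−1)^0·+1^0·+1^-2 = +1.
(551, -29 / ℚ) ramifies at {2, 29}: a division algebra.

[2, 29]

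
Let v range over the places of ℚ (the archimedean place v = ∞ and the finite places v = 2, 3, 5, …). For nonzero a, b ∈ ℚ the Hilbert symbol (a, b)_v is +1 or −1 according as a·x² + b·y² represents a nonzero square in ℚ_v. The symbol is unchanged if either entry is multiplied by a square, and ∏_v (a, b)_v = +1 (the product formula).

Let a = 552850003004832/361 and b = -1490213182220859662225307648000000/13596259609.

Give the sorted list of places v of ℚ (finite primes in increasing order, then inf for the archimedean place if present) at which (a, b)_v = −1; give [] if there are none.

[2, 23, 31, 41]

(a, b) ≡ (18538, -3198) mod (ℚ^×)²; places V = {2, 3, 5, 7, 11, 13, 17, 19, 23, 31, 41, ∞}.
(a,b)_7: α=0, u≡2; β=2, v≡2 (mod 7); (2|7)=+1, (2|7)=+1; sign (−1)^0·+1^2·+1^0 = +1.
(a,b)_2: α=5, β=17; u≡5, v≡1 (mod 8); ε(u)ε(v)=0·0, αω(v)=5·0, βω(u)=17·1; sum ≡ 1  ⇒  -1.
(a,b)_∞: sgn(18538)=+, sgn(-3198)=−, so +1.
(a,b)_3: α=8, u≡1; β=13, v≡2 (mod 3); (1|3)=+1, (2|3)=-1; sign (−1)^0·+1^13·-1^8 = +1.
(a,b)_13: α=3, u≡1; β=3, v≡3 (mod 13); (1|13)=+1, (3|13)=+1; sign (−1)^0·+1^3·+1^3 = +1.
(a,b)_11: α=0, u≡3; β=2, v≡4 (mod 11); (3|11)=+1, (4|11)=+1; sign (−1)^0·+1^2·+1^0 = +1.
(a,b)_23: α=1, u≡4; β=2, v≡19 (mod 23); (4|23)=+1, (19|23)=-1; sign (−1)^0·+1^2·-1^1 = -1.
(a,b)_5: α=0, u≡2; β=6, v≡2 (mod 5); (2|5)=-1, (2|5)=-1; sign (−1)^0·-1^6·-1^0 = +1.
(a,b)_17: α=0, u≡4; β=-2, v≡2 (mod 17); (4|17)=+1, (2|17)=+1; sign (−1)^0·+1^-2·+1^0 = +1.
(a,b)_19: α=-2, u≡13; β=-6, v≡10 (mod 19); (13|19)=-1, (10|19)=-1; sign (−1)^0·-1^-6·-1^-2 = +1.
(a,b)_41: α=2, u≡22; β=3, v≡21 (mod 41); (22|41)=-1, (21|41)=+1; sign (−1)^0·-1^3·+1^2 = -1.
(a,b)_31: α=1, u≡7; β=2, v≡21 (mod 31); (7|31)=+1, (21|31)=-1; sign (−1)^0·+1^2·-1^1 = -1.
(18538, -3198 / ℚ) ramifies at {2, 23, 31, 41}: a division algebra.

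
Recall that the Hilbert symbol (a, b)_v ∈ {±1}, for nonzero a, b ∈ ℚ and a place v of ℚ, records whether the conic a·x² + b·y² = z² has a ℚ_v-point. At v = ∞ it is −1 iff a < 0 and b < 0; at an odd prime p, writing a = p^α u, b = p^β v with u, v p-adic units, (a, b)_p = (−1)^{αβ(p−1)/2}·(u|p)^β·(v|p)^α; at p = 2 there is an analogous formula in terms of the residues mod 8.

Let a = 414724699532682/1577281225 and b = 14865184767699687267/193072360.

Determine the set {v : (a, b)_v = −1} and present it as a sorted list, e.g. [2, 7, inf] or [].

Mod squares: a ≡ 4522, b ≡ 1870. Check v ∈ {∞, 2, 3, 5, 7, 11, 13, 17, 19, 23, 47}.
v=7: a=7^3·(≡2), b=7^6·(≡1) mod 7; (2|7)=+1, (1|7)=+1; (−1)^{3·6·3}·(+1)^6·(+1)^3 = +1.
v=11: a=11^2·(≡5), b=11^3·(≡4) mod 11; (5|11)=+1, (4|11)=+1; (−1)^{2·3·5}·(+1)^3·(+1)^2 = +1.
v=17: a=17^1·(≡11), b=17^1·(≡8) mod 17; (11|17)=-1, (8|17)=+1; (−1)^{1·1·8}·(-1)^1·(+1)^1 = -1.
v=2: v_2(a)=1, v_2(b)=-3; units ≡ 5, 7 (mod 8); ε·ε+αω+βω = 0·1+1·0+-3·1 ≡ 1  ⇒  (a,b)_2 = -1.
v=19: a=19^3·(≡13), b=19^4·(≡10) mod 19; (13|19)=-1, (10|19)=-1; (−1)^{3·4·9}·(-1)^4·(-1)^3 = -1.
v=47: a=47^-2·(≡5), b=47^0·(≡12) mod 47; (5|47)=-1, (12|47)=+1; (−1)^{-2·0·23}·(-1)^0·(+1)^-2 = +1.
v=5: a=5^-2·(≡3), b=5^-1·(≡1) mod 5; (3|5)=-1, (1|5)=+1; (−1)^{-2·-1·2}·(-1)^-1·(+1)^-2 = -1.
v=∞: 4522 > 0 and 1870 > 0  ⇒  (a,b)_∞ = +1.
v=13: a=13^-4·(≡6), b=13^-6·(≡2) mod 13; (6|13)=-1, (2|13)=-1; (−1)^{-4·-6·6}·(-1)^-6·(-1)^-4 = +1.
v=3: a=3^4·(≡1), b=3^4·(≡1) mod 3; (1|3)=+1, (1|3)=+1; (−1)^{4·4·1}·(+1)^4·(+1)^4 = +1.
v=23: a=23^2·(≡10), b=23^2·(≡20) mod 23; (10|23)=-1, (20|23)=-1; (−1)^{2·2·11}·(-1)^2·(-1)^2 = +1.
|Ram(4522, 1870)| = 4, even; anisotropic at {2, 5, 17, 19}.

[2, 5, 17, 19]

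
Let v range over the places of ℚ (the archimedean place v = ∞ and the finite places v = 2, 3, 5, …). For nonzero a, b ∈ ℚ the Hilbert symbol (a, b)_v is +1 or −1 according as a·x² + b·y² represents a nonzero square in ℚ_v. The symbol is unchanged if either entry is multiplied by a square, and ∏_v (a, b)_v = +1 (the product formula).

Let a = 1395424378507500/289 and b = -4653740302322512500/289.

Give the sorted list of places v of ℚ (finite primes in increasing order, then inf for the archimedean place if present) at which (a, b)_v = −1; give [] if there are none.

[2, 5, 11, 19]

(a, b) ≡ (139403, -1045) mod (ℚ^×)²; places V = {2, 3, 5, 11, 17, 19, 23, 29, ∞}.
(a,b)_∞: sgn(139403)=+, sgn(-1045)=−, so +1.
(a,b)_23: α=3, u≡3; β=4, v≡2 (mod 23); (3|23)=+1, (2|23)=+1; sign (−1)^0·+1^4·+1^3 = +1.
(a,b)_2: α=2, β=2; u≡3, v≡3 (mod 8); ε(u)ε(v)=1·1, αω(v)=2·1, βω(u)=2·1; sum ≡ 1  ⇒  -1.
(a,b)_19: α=1, u≡12; β=1, v≡13 (mod 19); (12|19)=-1, (13|19)=-1; sign (−1)^1·-1^1·-1^1 = -1.
(a,b)_5: α=4, u≡3; β=5, v≡4 (mod 5); (3|5)=-1, (4|5)=+1; sign (−1)^0·-1^5·+1^4 = -1.
(a,b)_17: α=-2, u≡7; β=-2, v≡13 (mod 17); (7|17)=-1, (13|17)=+1; sign (−1)^0·-1^-2·+1^-2 = +1.
(a,b)_3: α=2, u≡2; β=2, v≡2 (mod 3); (2|3)=-1, (2|3)=-1; sign (−1)^0·-1^2·-1^2 = +1.
(a,b)_11: α=1, u≡1; β=1, v≡9 (mod 11); (1|11)=+1, (9|11)=+1; sign (−1)^1·+1^1·+1^1 = -1.
(a,b)_29: α=3, u≡7; β=4, v≡7 (mod 29); (7|29)=+1, (7|29)=+1; sign (−1)^0·+1^4·+1^3 = +1.
Ram(139403, -1045) = {2, 5, 11, 19}; no ℚ_2-point on the conic.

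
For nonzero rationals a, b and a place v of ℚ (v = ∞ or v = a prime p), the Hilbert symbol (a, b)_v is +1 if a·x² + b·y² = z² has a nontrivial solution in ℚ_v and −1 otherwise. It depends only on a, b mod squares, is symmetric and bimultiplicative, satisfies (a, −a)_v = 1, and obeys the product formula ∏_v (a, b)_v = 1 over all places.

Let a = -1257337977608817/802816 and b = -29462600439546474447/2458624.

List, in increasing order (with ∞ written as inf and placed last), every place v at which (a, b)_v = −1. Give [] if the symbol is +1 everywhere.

(a, b) ≡ (-27417, -247) mod (ℚ^×)²; places V = {2, 3, 7, 13, 17, 19, 37, ∞}.
(a,b)_19: α=3, u≡6; β=5, v≡1 (mod 19); (6|19)=+1, (1|19)=+1; sign (−1)^1·+1^5·+1^3 = -1.
(a,b)_2: α=-14, β=-10; u≡7, v≡1 (mod 8); ε(u)ε(v)=1·0, αω(v)=-14·0, βω(u)=-10·0; sum ≡ 0  ⇒  +1.
(a,b)_13: α=3, u≡1; β=5, v≡7 (mod 13); (1|13)=+1, (7|13)=-1; sign (−1)^0·+1^5·-1^3 = -1.
(a,b)_3: α=3, u≡2; β=4, v≡2 (mod 3); (2|3)=-1, (2|3)=-1; sign (−1)^0·-1^4·-1^3 = -1.
(a,b)_7: α=-2, u≡2; β=-4, v≡6 (mod 7); (2|7)=+1, (6|7)=-1; sign (−1)^0·+1^-4·-1^-2 = +1.
(a,b)_∞: sgn(-27417)=−, sgn(-247)=−, so -1.
(a,b)_17: α=4, u≡16; β=2, v≡1 (mod 17); (16|17)=+1, (1|17)=+1; sign (−1)^0·+1^2·+1^4 = +1.
(a,b)_37: α=1, u≡16; β=2, v≡26 (mod 37); (16|37)=+1, (26|37)=+1; sign (−1)^0·+1^2·+1^1 = +1.
|Ram(-27417, -247)| = 4, even; anisotropic at {3, 13, 19, ∞}.

[3, 13, 19, inf]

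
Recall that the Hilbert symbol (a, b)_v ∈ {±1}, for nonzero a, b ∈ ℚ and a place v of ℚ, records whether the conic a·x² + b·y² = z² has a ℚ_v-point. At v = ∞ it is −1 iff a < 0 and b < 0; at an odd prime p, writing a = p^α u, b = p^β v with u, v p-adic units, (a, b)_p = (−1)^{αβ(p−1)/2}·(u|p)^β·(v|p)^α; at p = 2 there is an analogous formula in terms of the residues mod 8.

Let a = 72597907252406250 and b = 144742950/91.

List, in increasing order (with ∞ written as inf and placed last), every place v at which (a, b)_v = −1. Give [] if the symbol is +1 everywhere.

[2, 11]

(a, b) ≡ (5434, 2002) mod (ℚ^×)²; places V = {2, 3, 5, 7, 11, 13, 19, ∞}.
(a,b)_∞: sgn(5434)=+, sgn(2002)=+, so +1.
(a,b)_3: α=8, u≡1; β=6, v≡1 (mod 3); (1|3)=+1, (1|3)=+1; sign (−1)^0·+1^6·+1^8 = +1.
(a,b)_13: α=1, u≡7; β=-1, v≡2 (mod 13); (7|13)=-1, (2|13)=-1; sign (−1)^0·-1^-1·-1^1 = +1.
(a,b)_2: α=1, β=1; u≡5, v≡1 (mod 8); ε(u)ε(v)=0·0, αω(v)=1·0, βω(u)=1·1; sum ≡ 1  ⇒  -1.
(a,b)_7: α=0, u≡1; β=-1, v≡5 (mod 7); (1|7)=+1, (5|7)=-1; sign (−1)^0·+1^-1·-1^0 = +1.
(a,b)_19: α=5, u≡4; β=2, v≡16 (mod 19); (4|19)=+1, (16|19)=+1; sign (−1)^0·+1^2·+1^5 = +1.
(a,b)_5: α=6, u≡4; β=2, v≡3 (mod 5); (4|5)=+1, (3|5)=-1; sign (−1)^0·+1^2·-1^6 = +1.
(a,b)_11: α=1, u≡10; β=1, v≡10 (mod 11); (10|11)=-1, (10|11)=-1; sign (−1)^1·-1^1·-1^1 = -1.
Ram(5434, 2002) = {2, 11}; no ℚ_2-point on the conic.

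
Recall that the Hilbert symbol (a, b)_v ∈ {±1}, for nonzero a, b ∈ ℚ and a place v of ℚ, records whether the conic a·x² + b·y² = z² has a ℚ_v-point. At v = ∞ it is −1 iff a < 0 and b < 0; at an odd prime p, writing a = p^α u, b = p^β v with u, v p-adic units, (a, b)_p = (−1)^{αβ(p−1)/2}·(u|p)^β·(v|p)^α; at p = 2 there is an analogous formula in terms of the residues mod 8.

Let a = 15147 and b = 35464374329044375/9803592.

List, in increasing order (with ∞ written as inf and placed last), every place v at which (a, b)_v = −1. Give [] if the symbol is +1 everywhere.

(a, b) ≡ (187, 4862) mod (ℚ^×)²; places V = {2, 3, 5, 11, 13, 17, 19, 41, 43, ∞}.
(a,b)_5: α=0, u≡2; β=4, v≡3 (mod 5); (2|5)=-1, (3|5)=-1; sign (−1)^0·-1^4·-1^0 = +1.
(a,b)_17: α=1, u≡7; β=3, v≡11 (mod 17); (7|17)=-1, (11|17)=-1; sign (−1)^0·-1^3·-1^1 = +1.
(a,b)_19: α=0, u≡4; β=2, v≡7 (mod 19); (4|19)=+1, (7|19)=+1; sign (−1)^0·+1^2·+1^0 = +1.
(a,b)_3: α=4, u≡1; β=-6, v≡2 (mod 3); (1|3)=+1, (2|3)=-1; sign (−1)^0·+1^-6·-1^4 = +1.
(a,b)_13: α=0, u≡2; β=1, v≡1 (mod 13); (2|13)=-1, (1|13)=+1; sign (−1)^0·-1^1·+1^0 = -1.
(a,b)_41: α=0, u≡18; β=-2, v≡19 (mod 41); (18|41)=+1, (19|41)=-1; sign (−1)^0·+1^-2·-1^0 = +1.
(a,b)_2: α=0, β=-3; u≡3, v≡7 (mod 8); ε(u)ε(v)=1·1, αω(v)=0·0, βω(u)=-3·1; sum ≡ 0  ⇒  +1.
(a,b)_43: α=0, u≡11; β=2, v≡34 (mod 43); (11|43)=+1, (34|43)=-1; sign (−1)^0·+1^2·-1^0 = +1.
(a,b)_11: α=1, u≡2; β=3, v≡8 (mod 11); (2|11)=-1, (8|11)=-1; sign (−1)^1·-1^3·-1^1 = -1.
(a,b)_∞: sgn(187)=+, sgn(4862)=+, so +1.
(187, 4862 / ℚ) ramifies at {11, 13}: a division algebra.

[11, 13]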